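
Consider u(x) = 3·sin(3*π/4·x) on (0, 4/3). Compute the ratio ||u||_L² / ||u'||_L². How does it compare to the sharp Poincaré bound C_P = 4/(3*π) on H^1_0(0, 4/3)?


||u||_L² / ||u'||_L² = 4/(3*π) = C_P.

u(x) = 3·sin(3*π/4·x), so u'(x) = 9*π*cos(3*π*x/4)/4.
Writing u(x) = A·sin(kπx/L) with A = 3 and k = 1, use ∫_0^L sin²(kπx/L) dx = L/2 and ∫_0^L cos²(kπx/L) dx = L/2.
u² = 9·sin²(3*π/4·x) and (u')² = 81*π^2/16·cos²(3*π/4·x), and each of sin², cos² integrates to L/2 = 2/3 over (0, 4/3).
∫_0^4/3 u² dx = 6, so ||u||_L² = sqrt(6).
∫_0^4/3 (u')² dx = 27*π^2/8, so ||u'||_L² = 3*sqrt(6)*π/4.
Ratio ||u||_L² / ||u'||_L² = 4/(3*π).
Sharp Poincaré constant on H^1_0(0, 4/3) is C_P = L/π = 4/(3*π), achieved by sin(3*π/4·x).
This is the k = 1 eigenfunction (up to amplitude), so the ratio equals the sharp Poincaré constant exactly.


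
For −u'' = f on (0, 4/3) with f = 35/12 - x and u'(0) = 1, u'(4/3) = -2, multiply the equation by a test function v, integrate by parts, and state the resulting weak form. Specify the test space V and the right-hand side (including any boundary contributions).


V = H^1(0, 4/3) (v unrestricted at boundary; u is determined up to an additive constant); weak form: ∫_0^4/3 u'v' dx = ∫_0^4/3 (35/12 - x) v dx − 2·v(4/3) − v(0) for all v ∈ V.

Multiply both sides by a test function v and integrate from 0 to 4/3:
  ∫_0^4/3 −u''(x) v(x) dx = ∫_0^4/3 f(x) v(x) dx.
Integrate the LHS by parts once:
  ∫_0^4/3 −u'' v dx = −[u'(x) v(x)]_0^4/3 + ∫_0^4/3 u'(x) v'(x) dx.
Thus ∫_0^4/3 u'(x) v'(x) dx = ∫_0^4/3 f(x) v(x) dx + [u'(x) v(x)]_0^4/3.
Choose V so that boundary terms are either known or forced to vanish.
u has inhomogeneous Neumann u'(0) = 1, u'(4/3) = -2. [u' v]_0^4/3 = (-2)·v(4/3) − (1)·v(0) = − 2·v(4/3) − v(0). Take V = H^1(0, 4/3); boundary term becomes part of RHS.
Weak formulation: find u (satisfying any essential BC) such that ∫_0^4/3 u'(x) v'(x) dx = ∫_0^4/3 f v dx − 2·v(4/3) − v(0) for all v ∈ V (Neumann data are natural BCs: they enter the RHS as boundary terms).
Substituting f(x) = 35/12 - x, the right-hand side is ∫_0^4/3 (35/12 - x) v dx − 2·v(4/3) − v(0).
Compatibility check (pure Neumann): taking v ≡ 1 ∈ V gives 0 = ∫_0^4/3 f dx + (-2) − (1), i.e. ∫_0^4/3 f dx must equal u'(0) − u'(4/3) = 3. Indeed ∫_0^4/3 (35/12 - x) dx = 3, so the data are compatible. The solution is then unique only up to an additive constant (fix it e.g. by requiring ∫_0^4/3 u dx = 0).


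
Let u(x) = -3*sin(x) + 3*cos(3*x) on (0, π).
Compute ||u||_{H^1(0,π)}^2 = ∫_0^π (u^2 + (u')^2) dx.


||u||_{H^1(0,π)}^2 = 54*π

u'(x) = -9*sin(3*x) - 3*cos(x).
Expand u² and (u')² and integrate term by term on (0, π), using: for integers n ≥ 1, ∫_0^π sin²(nx) dx = ∫_0^π cos²(nx) dx = π/2; for n ≠ n', ∫_0^π sin(nx)sin(n'x) dx = ∫_0^π cos(nx)cos(n'x) dx = 0; and by product-to-sum, ∫_0^π sin(nx)cos(n'x) dx = ½∫_0^π [sin((n+n')x) + sin((n−n')x)] dx, which is 0 when n+n' is even and 2n/(n²−n'²) when n+n' is odd (it need not vanish on (0, π)).
  u² squared terms: (-3)²·∫sin(x)² dx = 9·π/2 = 9*π/2;  (3)²·∫cos(3x)² dx = 9·π/2 = 9*π/2.
  u² cross terms: 2·(-3)·(3)·∫sin(x)·cos(3x) dx = -18·(0) = 0.
  So ∫_0^π u² dx = 9*π/2 + 9*π/2 + 0 = 9*π.
  (u')² squared terms: (-9)²·∫sin(3x)² dx = 81·π/2 = 81*π/2;  (-3)²·∫cos(x)² dx = 9·π/2 = 9*π/2.
  (u')² cross terms: 2·(-9)·(-3)·∫sin(3x)·cos(x) dx = 54·(0) = 0.
  So ∫_0^π (u')² dx = 81*π/2 + 9*π/2 + 0 = 45*π.
||u||_{H^1}^2 = (9*π) + (45*π) = 54*π.


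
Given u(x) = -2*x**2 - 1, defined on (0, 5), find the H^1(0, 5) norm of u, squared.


||u||_{H^1}^2 = 10015/3

The H^1 norm (squared) on an interval (0, L) is
  ||u||_{H^1}^2 = ∫_0^L u(x)^2 dx + ∫_0^L u'(x)^2 dx.
Compute u'(x) = -4*x.
Then u(x)^2 = 4*x**4 + 4*x**2 + 1 and u'(x)^2 = 16*x**2.
Integrate each monomial from 0 to 5 using ∫_0^5 c·x^n dx = c·5^(n+1)/(n+1):
  ∫_0^5 u(x)^2 dx = ∫_0^5 (4*x^4 + 4*x^2 + 1) dx. Term by term:
    ∫_0^5 4*x^4 dx = 2500;  ∫_0^5 4*x^2 dx = 500/3;  ∫_0^5 1 dx = 5.
  Sum: 2500 + 500/3 + 5 = 8015/3.
  ∫_0^5 u'(x)^2 dx = ∫_0^5 (16*x^2) dx. Term by term:
    ∫_0^5 16*x^2 dx = 2000/3.
Adding: ||u||_{H^1}^2 = 8015/3 + 2000/3 = 10015/3.


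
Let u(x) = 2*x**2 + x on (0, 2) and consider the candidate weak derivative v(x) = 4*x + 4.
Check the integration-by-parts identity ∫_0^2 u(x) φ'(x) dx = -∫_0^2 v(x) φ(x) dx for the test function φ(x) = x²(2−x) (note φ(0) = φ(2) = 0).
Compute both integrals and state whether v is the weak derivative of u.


LHS = -116/15, RHS = -176/15. No, v is not the weak derivative of u.

u(x) = 2*x**2 + x, classical derivative u'(x) = 4*x + 1.
φ(x) = x²(2−x), so φ'(x) = x*(4 - 3*x).
Note φ(0) = φ(2) = 0, so the boundary term u·φ vanishes.
LHS = ∫_0^2 u(x) φ'(x) dx = ∫_0^2 (-6*x^4 + 5*x^3 + 4*x^2) dx. Term by term:
  ∫_0^2 -6*x^4 dx = -192/5;  ∫_0^2 5*x^3 dx = 20;  ∫_0^2 4*x^2 dx = 32/3.
Sum: -192/5 + 20 + 32/3 = -116/15.
So LHS = -116/15.
∫_0^2 v(x) φ(x) dx = ∫_0^2 (-4*x^4 + 4*x^3 + 8*x^2) dx. Term by term:
  ∫_0^2 -4*x^4 dx = -128/5;  ∫_0^2 4*x^3 dx = 16;  ∫_0^2 8*x^2 dx = 64/3.
Sum: -128/5 + 16 + 64/3 = 176/15.
So RHS = -∫_0^2 v(x) φ(x) dx = -176/15.
LHS − RHS = 4 ≠ 0, so the identity fails.
(For a valid weak derivative the identity must hold for EVERY test function, in particular this one. The failure shows v is NOT the weak derivative of u.)
Correct weak derivative would be u'(x) = 4*x + 1.


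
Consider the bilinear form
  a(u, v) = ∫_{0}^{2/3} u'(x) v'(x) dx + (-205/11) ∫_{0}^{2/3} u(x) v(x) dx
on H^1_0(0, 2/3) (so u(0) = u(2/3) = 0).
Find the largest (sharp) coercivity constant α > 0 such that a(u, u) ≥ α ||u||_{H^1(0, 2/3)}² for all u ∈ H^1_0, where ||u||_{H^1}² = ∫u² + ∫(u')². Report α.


α = (-820 + 99*π^2)/(11*(4 + 9*π^2))

Coercivity of a(·,·) on H^1_0(0, 2/3) means a(u, u) ≥ α ||u||_{H^1}² for every u ∈ H^1_0.
The interval has length L = 2/3, and Poincaré/coercivity depend only on L. Here a(u, u) = ∫(u')² + (-205/11)·∫u².
Here c = -205/11 < 0 with |c| < (π/L)² = 9*π^2/4, so coercivity still holds. The condition a(u,u) ≥ α||u||_{H^1}² reads (1−α)∫(u')² ≥ (α−c)∫u². Any admissible α is ≤ 1 (rapidly oscillating u have ∫u²/∫(u')² → 0), and α = 1 would force 0 ≥ (1−c)∫u², impossible since c < 1; so 1−α > 0. By the sharp Poincaré inequality on H^1_0 of an interval of length L, ∫(u')² ≥ (π/L)²∫u² with equality for the first sine mode sin(π(x−x₀)/L) (x₀ the left endpoint), so the inequality holds for all u iff (1−α)(π/L)² ≥ α − c, i.e. α ≤ ((π/L)² + c)/((π/L)² + 1) = (1 + c(L/π)²)/(1 + (L/π)²). (Direct route, valid since c ≤ 0: Poincaré gives c∫u² ≥ c(L/π)²∫(u')², so a(u,u) ≥ (1 + c(L/π)²)∫(u')², while ||u||_{H^1}² ≤ (1 + (L/π)²)∫(u')²; dividing yields the same α.) With (π/L)² = 9*π^2/4 and c = -205/11, the largest admissible constant is α = ((π/L)² + c)/((π/L)² + 1).
Simplifying, α = (-820 + 99*π^2)/(11*(4 + 9*π^2)).


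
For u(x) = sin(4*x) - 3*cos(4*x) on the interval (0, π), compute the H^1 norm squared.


||u||_{H^1(0,π)}^2 = 85*π

u'(x) = 12*sin(4*x) + 4*cos(4*x).
Expand u² and (u')² and integrate term by term on (0, π), using: for integers n ≥ 1, ∫_0^π sin²(nx) dx = ∫_0^π cos²(nx) dx = π/2; for n ≠ n', ∫_0^π sin(nx)sin(n'x) dx = ∫_0^π cos(nx)cos(n'x) dx = 0; and by product-to-sum, ∫_0^π sin(nx)cos(n'x) dx = ½∫_0^π [sin((n+n')x) + sin((n−n')x)] dx, which is 0 when n+n' is even and 2n/(n²−n'²) when n+n' is odd (it need not vanish on (0, π)).
  u² squared terms: (-3)²·∫cos(4x)² dx = 9·π/2 = 9*π/2;  (1)²·∫sin(4x)² dx = 1·π/2 = π/2.
  u² cross terms: 2·(-3)·(1)·∫cos(4x)·sin(4x) dx = -6·(0) = 0.
  So ∫_0^π u² dx = 9*π/2 + π/2 + 0 = 5*π.
  (u')² squared terms: (4)²·∫cos(4x)² dx = 16·π/2 = 8*π;  (12)²·∫sin(4x)² dx = 144·π/2 = 72*π.
  (u')² cross terms: 2·(4)·(12)·∫cos(4x)·sin(4x) dx = 96·(0) = 0.
  So ∫_0^π (u')² dx = 8*π + 72*π + 0 = 80*π.
||u||_{H^1}^2 = (5*π) + (80*π) = 85*π.


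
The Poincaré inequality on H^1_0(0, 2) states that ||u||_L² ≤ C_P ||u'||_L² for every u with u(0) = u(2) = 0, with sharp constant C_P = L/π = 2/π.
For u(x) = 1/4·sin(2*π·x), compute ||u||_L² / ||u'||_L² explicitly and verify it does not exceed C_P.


||u||_L² / ||u'||_L² = 1/(2*π) < C_P = 2/π.

u(x) = 1/4·sin(2*π·x), so u'(x) = π*cos(2*π*x)/2.
Writing u(x) = A·sin(kπx/L) with A = 1/4 and k = 4, use ∫_0^L sin²(kπx/L) dx = L/2 and ∫_0^L cos²(kπx/L) dx = L/2.
u² = 1/16·sin²(2*π·x) and (u')² = π^2/4·cos²(2*π·x), and each of sin², cos² integrates to L/2 = 1 over (0, 2).
∫_0^2 u² dx = 1/16, so ||u||_L² = 1/4.
∫_0^2 (u')² dx = π^2/4, so ||u'||_L² = π/2.
Ratio ||u||_L² / ||u'||_L² = 1/(2*π).
Sharp Poincaré constant on H^1_0(0, 2) is C_P = L/π = 2/π, achieved by sin(π/2·x).
This is the k = 4 harmonic; the ratio L/(kπ) is strictly less than C_P = L/π, consistent with the sharp inequality ||u||_L² ≤ C_P ||u'||_L².


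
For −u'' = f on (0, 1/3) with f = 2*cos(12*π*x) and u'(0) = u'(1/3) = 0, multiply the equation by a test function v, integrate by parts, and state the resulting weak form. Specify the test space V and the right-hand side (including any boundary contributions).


V = H^1(0, 1/3) (no boundary constraint on v; u is determined up to an additive constant); weak form: ∫_0^1/3 u'v' dx = ∫_0^1/3 (2*cos(12*π*x)) v dx for all v ∈ V.

Multiply both sides by a test function v and integrate from 0 to 1/3:
  ∫_0^1/3 −u''(x) v(x) dx = ∫_0^1/3 f(x) v(x) dx.
Integrate the LHS by parts once:
  ∫_0^1/3 −u'' v dx = −[u'(x) v(x)]_0^1/3 + ∫_0^1/3 u'(x) v'(x) dx.
Thus ∫_0^1/3 u'(x) v'(x) dx = ∫_0^1/3 f(x) v(x) dx + [u'(x) v(x)]_0^1/3.
Choose V so that boundary terms are either known or forced to vanish.
u has homogeneous Neumann: u'(0) = u'(1/3) = 0. So [u' v]_0^1/3 = 0·v(1/3) − 0·v(0) = 0 for any v; take V = H^1(0, 1/3).
Weak formulation: find u (satisfying any essential BC) such that ∫_0^1/3 u'(x) v'(x) dx = ∫_0^1/3 f v dx for all v ∈ V (homogeneous Neumann, so boundary terms vanish).
Substituting f(x) = 2*cos(12*π*x), the right-hand side is ∫_0^1/3 (2*cos(12*π*x)) v dx.
Compatibility check (pure Neumann): taking v ≡ 1 ∈ V gives 0 = ∫_0^1/3 f dx + (0) − (0), i.e. ∫_0^1/3 f dx must equal u'(0) − u'(1/3) = 0. Indeed ∫_0^1/3 (2*cos(12*π*x)) dx = 0, so the data are compatible. The solution is then unique only up to an additive constant (fix it e.g. by requiring ∫_0^1/3 u dx = 0).


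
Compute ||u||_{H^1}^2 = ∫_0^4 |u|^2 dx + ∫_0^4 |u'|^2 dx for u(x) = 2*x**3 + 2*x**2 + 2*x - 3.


||u||_{H^1}^2 = 988284/35

The H^1 norm (squared) on an interval (0, L) is
  ||u||_{H^1}^2 = ∫_0^L u(x)^2 dx + ∫_0^L u'(x)^2 dx.
Compute u'(x) = 6*x**2 + 4*x + 2.
Then u(x)^2 = 4*x**6 + 8*x**5 + 12*x**4 - 4*x**3 - 8*x**2 - 12*x + 9 and u'(x)^2 = 36*x**4 + 48*x**3 + 40*x**2 + 16*x + 4.
Integrate each monomial from 0 to 4 using ∫_0^4 c·x^n dx = c·4^(n+1)/(n+1):
  ∫_0^4 u(x)^2 dx = ∫_0^4 (4*x^6 + 8*x^5 + 12*x^4 - 4*x^3 - 8*x^2 - 12*x + 9) dx. Term by term:
    ∫_0^4 4*x^6 dx = 65536/7;  ∫_0^4 8*x^5 dx = 16384/3;  ∫_0^4 12*x^4 dx = 12288/5;
    ∫_0^4 -4*x^3 dx = -256;  ∫_0^4 -8*x^2 dx = -512/3;  ∫_0^4 -12*x dx = -96;
    ∫_0^4 9 dx = 36.
  Sum: 65536/7 + 16384/3 + 12288/5 − 256 − 512/3 − 96 + 36 = 1763428/105.
  ∫_0^4 u'(x)^2 dx = ∫_0^4 (36*x^4 + 48*x^3 + 40*x^2 + 16*x + 4) dx. Term by term:
    ∫_0^4 36*x^4 dx = 36864/5;  ∫_0^4 48*x^3 dx = 3072;  ∫_0^4 40*x^2 dx = 2560/3;
    ∫_0^4 16*x dx = 128;  ∫_0^4 4 dx = 16.
  Sum: 36864/5 + 3072 + 2560/3 + 128 + 16 = 171632/15.
Adding: ||u||_{H^1}^2 = 1763428/105 + 171632/15 = 988284/35.


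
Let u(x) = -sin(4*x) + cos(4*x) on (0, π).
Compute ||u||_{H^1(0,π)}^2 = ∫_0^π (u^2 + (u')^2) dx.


||u||_{H^1(0,π)}^2 = 17*π

u'(x) = -4*sin(4*x) - 4*cos(4*x).
Expand u² and (u')² and integrate term by term on (0, π), using: for integers n ≥ 1, ∫_0^π sin²(nx) dx = ∫_0^π cos²(nx) dx = π/2; for n ≠ n', ∫_0^π sin(nx)sin(n'x) dx = ∫_0^π cos(nx)cos(n'x) dx = 0; and by product-to-sum, ∫_0^π sin(nx)cos(n'x) dx = ½∫_0^π [sin((n+n')x) + sin((n−n')x)] dx, which is 0 when n+n' is even and 2n/(n²−n'²) when n+n' is odd (it need not vanish on (0, π)).
  u² squared terms: (-1)²·∫sin(4x)² dx = 1·π/2 = π/2;  (1)²·∫cos(4x)² dx = 1·π/2 = π/2.
  u² cross terms: 2·(-1)·(1)·∫sin(4x)·cos(4x) dx = -2·(0) = 0.
  So ∫_0^π u² dx = π/2 + π/2 + 0 = π.
  (u')² squared terms: (-4)²·∫cos(4x)² dx = 16·π/2 = 8*π;  (-4)²·∫sin(4x)² dx = 16·π/2 = 8*π.
  (u')² cross terms: 2·(-4)·(-4)·∫cos(4x)·sin(4x) dx = 32·(0) = 0.
  So ∫_0^π (u')² dx = 8*π + 8*π + 0 = 16*π.
||u||_{H^1}^2 = (π) + (16*π) = 17*π.


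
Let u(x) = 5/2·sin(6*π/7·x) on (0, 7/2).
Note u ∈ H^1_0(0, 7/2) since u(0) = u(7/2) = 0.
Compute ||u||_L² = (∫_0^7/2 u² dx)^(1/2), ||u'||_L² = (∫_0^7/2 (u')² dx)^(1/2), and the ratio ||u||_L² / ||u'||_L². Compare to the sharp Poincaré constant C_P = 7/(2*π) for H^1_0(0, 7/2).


||u||_L² / ||u'||_L² = 7/(6*π) < C_P = 7/(2*π).

u(x) = 5/2·sin(6*π/7·x), so u'(x) = 15*π*cos(6*π*x/7)/7.
Writing u(x) = A·sin(kπx/L) with A = 5/2 and k = 3, use ∫_0^L sin²(kπx/L) dx = L/2 and ∫_0^L cos²(kπx/L) dx = L/2.
u² = 25/4·sin²(6*π/7·x) and (u')² = 225*π^2/49·cos²(6*π/7·x), and each of sin², cos² integrates to L/2 = 7/4 over (0, 7/2).
∫_0^7/2 u² dx = 175/16, so ||u||_L² = 5*sqrt(7)/4.
∫_0^7/2 (u')² dx = 225*π^2/28, so ||u'||_L² = 15*sqrt(7)*π/14.
Ratio ||u||_L² / ||u'||_L² = 7/(6*π).
Sharp Poincaré constant on H^1_0(0, 7/2) is C_P = L/π = 7/(2*π), achieved by sin(2*π/7·x).
This is the k = 3 harmonic; the ratio L/(kπ) is strictly less than C_P = L/π, consistent with the sharp inequality ||u||_L² ≤ C_P ||u'||_L².


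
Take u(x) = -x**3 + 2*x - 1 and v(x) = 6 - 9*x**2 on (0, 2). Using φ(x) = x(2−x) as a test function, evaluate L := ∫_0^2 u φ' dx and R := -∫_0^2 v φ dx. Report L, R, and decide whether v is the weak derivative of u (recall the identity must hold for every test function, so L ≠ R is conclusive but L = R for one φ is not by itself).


LHS = 32/15, RHS = 32/5. No, v is not the weak derivative of u.

u(x) = -x**3 + 2*x - 1, classical derivative u'(x) = 2 - 3*x**2.
φ(x) = x(2−x), so φ'(x) = 2 - 2*x.
Note φ(0) = φ(2) = 0, so the boundary term u·φ vanishes.
LHS = ∫_0^2 u(x) φ'(x) dx = ∫_0^2 (2*x^4 - 2*x^3 - 4*x^2 + 6*x - 2) dx. Term by term:
  ∫_0^2 2*x^4 dx = 64/5;  ∫_0^2 -2*x^3 dx = -8;  ∫_0^2 -4*x^2 dx = -32/3;
  ∫_0^2 6*x dx = 12;  ∫_0^2 -2 dx = -4.
Sum: 64/5 − 8 − 32/3 + 12 − 4 = 32/15.
So LHS = 32/15.
∫_0^2 v(x) φ(x) dx = ∫_0^2 (9*x^4 - 18*x^3 - 6*x^2 + 12*x) dx. Term by term:
  ∫_0^2 9*x^4 dx = 288/5;  ∫_0^2 -18*x^3 dx = -72;  ∫_0^2 -6*x^2 dx = -16;
  ∫_0^2 12*x dx = 24.
Sum: 288/5 − 72 − 16 + 24 = -32/5.
So RHS = -∫_0^2 v(x) φ(x) dx = 32/5.
LHS − RHS = -64/15 ≠ 0, so the identity fails.
(For a valid weak derivative the identity must hold for EVERY test function, in particular this one. The failure shows v is NOT the weak derivative of u.)
Correct weak derivative would be u'(x) = 2 - 3*x**2.


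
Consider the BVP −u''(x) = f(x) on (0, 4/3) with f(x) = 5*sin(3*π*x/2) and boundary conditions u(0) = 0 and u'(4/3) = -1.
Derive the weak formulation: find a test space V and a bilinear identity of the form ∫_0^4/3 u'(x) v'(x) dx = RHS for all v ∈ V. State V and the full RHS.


V = {v ∈ H^1(0, 4/3) : v(0) = 0} (test functions vanish at x = 0 where u is specified); weak form: ∫_0^4/3 u'v' dx = ∫_0^4/3 (5*sin(3*π*x/2)) v dx − v(4/3) for all v ∈ V.

Multiply both sides by a test function v and integrate from 0 to 4/3:
  ∫_0^4/3 −u''(x) v(x) dx = ∫_0^4/3 f(x) v(x) dx.
Integrate the LHS by parts once:
  ∫_0^4/3 −u'' v dx = −[u'(x) v(x)]_0^4/3 + ∫_0^4/3 u'(x) v'(x) dx.
Thus ∫_0^4/3 u'(x) v'(x) dx = ∫_0^4/3 f(x) v(x) dx + [u'(x) v(x)]_0^4/3.
Choose V so that boundary terms are either known or forced to vanish.
Mixed BC: u(0) = 0 (Dirichlet) and u'(4/3) = -1 (Neumann). Define V = {v ∈ H^1(0, 4/3) : v(0) = 0}. Then [u' v]_0^4/3 = u'(4/3)·v(4/3) − u'(0)·0 = − v(4/3).
Weak formulation: find u (satisfying any essential BC) such that ∫_0^4/3 u'(x) v'(x) dx = ∫_0^4/3 f v dx − v(4/3) for all v ∈ V (Dirichlet at 0 absorbed into V; Neumann datum at x = 4/3 contributes the boundary term).
Substituting f(x) = 5*sin(3*π*x/2), the right-hand side is ∫_0^4/3 (5*sin(3*π*x/2)) v dx − v(4/3).


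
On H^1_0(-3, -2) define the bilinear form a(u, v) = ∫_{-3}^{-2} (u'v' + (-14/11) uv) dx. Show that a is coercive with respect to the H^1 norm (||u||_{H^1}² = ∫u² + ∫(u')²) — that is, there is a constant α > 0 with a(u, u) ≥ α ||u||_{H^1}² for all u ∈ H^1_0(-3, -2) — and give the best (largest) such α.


α = (-14/11 + π^2)/(1 + π^2)

Coercivity of a(·,·) on H^1_0(-3, -2) means a(u, u) ≥ α ||u||_{H^1}² for every u ∈ H^1_0.
The interval has length L = 1, and Poincaré/coercivity depend only on L. Here a(u, u) = ∫(u')² + (-14/11)·∫u².
Here c = -14/11 < 0 with |c| < (π/L)² = π^2, so coercivity still holds. The condition a(u,u) ≥ α||u||_{H^1}² reads (1−α)∫(u')² ≥ (α−c)∫u². Any admissible α is ≤ 1 (rapidly oscillating u have ∫u²/∫(u')² → 0), and α = 1 would force 0 ≥ (1−c)∫u², impossible since c < 1; so 1−α > 0. By the sharp Poincaré inequality on H^1_0 of an interval of length L, ∫(u')² ≥ (π/L)²∫u² with equality for the first sine mode sin(π(x−x₀)/L) (x₀ the left endpoint), so the inequality holds for all u iff (1−α)(π/L)² ≥ α − c, i.e. α ≤ ((π/L)² + c)/((π/L)² + 1) = (1 + c(L/π)²)/(1 + (L/π)²). (Direct route, valid since c ≤ 0: Poincaré gives c∫u² ≥ c(L/π)²∫(u')², so a(u,u) ≥ (1 + c(L/π)²)∫(u')², while ||u||_{H^1}² ≤ (1 + (L/π)²)∫(u')²; dividing yields the same α.) With (π/L)² = π^2 and c = -14/11, the largest admissible constant is α = ((π/L)² + c)/((π/L)² + 1).
Simplifying, α = (-14/11 + π^2)/(1 + π^2).


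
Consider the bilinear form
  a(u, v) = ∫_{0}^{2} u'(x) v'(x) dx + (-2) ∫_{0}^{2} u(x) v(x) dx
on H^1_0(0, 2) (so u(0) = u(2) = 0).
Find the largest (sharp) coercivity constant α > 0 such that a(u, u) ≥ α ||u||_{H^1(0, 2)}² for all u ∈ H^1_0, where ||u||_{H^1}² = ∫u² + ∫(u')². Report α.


α = (-8 + π^2)/(4 + π^2)

Coercivity of a(·,·) on H^1_0(0, 2) means a(u, u) ≥ α ||u||_{H^1}² for every u ∈ H^1_0.
The interval has length L = 2, and Poincaré/coercivity depend only on L. Here a(u, u) = ∫(u')² + (-2)·∫u².
Here c = -2 < 0 with |c| < (π/L)² = π^2/4, so coercivity still holds. The condition a(u,u) ≥ α||u||_{H^1}² reads (1−α)∫(u')² ≥ (α−c)∫u². Any admissible α is ≤ 1 (rapidly oscillating u have ∫u²/∫(u')² → 0), and α = 1 would force 0 ≥ (1−c)∫u², impossible since c < 1; so 1−α > 0. By the sharp Poincaré inequality on H^1_0 of an interval of length L, ∫(u')² ≥ (π/L)²∫u² with equality for the first sine mode sin(π(x−x₀)/L) (x₀ the left endpoint), so the inequality holds for all u iff (1−α)(π/L)² ≥ α − c, i.e. α ≤ ((π/L)² + c)/((π/L)² + 1) = (1 + c(L/π)²)/(1 + (L/π)²). (Direct route, valid since c ≤ 0: Poincaré gives c∫u² ≥ c(L/π)²∫(u')², so a(u,u) ≥ (1 + c(L/π)²)∫(u')², while ||u||_{H^1}² ≤ (1 + (L/π)²)∫(u')²; dividing yields the same α.) With (π/L)² = π^2/4 and c = -2, the largest admissible constant is α = ((π/L)² + c)/((π/L)² + 1).
Simplifying, α = (-8 + π^2)/(4 + π^2).


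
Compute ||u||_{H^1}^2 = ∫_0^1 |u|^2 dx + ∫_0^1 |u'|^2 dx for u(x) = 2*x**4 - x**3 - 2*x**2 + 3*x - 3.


||u||_{H^1}^2 = 2768/315

The H^1 norm (squared) on an interval (0, L) is
  ||u||_{H^1}^2 = ∫_0^L u(x)^2 dx + ∫_0^L u'(x)^2 dx.
Compute u'(x) = 8*x**3 - 3*x**2 - 4*x + 3.
Then u(x)^2 = 4*x**8 - 4*x**7 - 7*x**6 + 16*x**5 - 14*x**4 - 6*x**3 + 21*x**2 - 18*x + 9 and u'(x)^2 = 64*x**6 - 48*x**5 - 55*x**4 + 72*x**3 - 2*x**2 - 24*x + 9.
Integrate each monomial from 0 to 1 using ∫_0^1 c·x^n dx = c·1^(n+1)/(n+1):
  ∫_0^1 u(x)^2 dx = ∫_0^1 (4*x^8 - 4*x^7 - 7*x^6 + 16*x^5 - 14*x^4 - 6*x^3 + 21*x^2 - 18*x + 9) dx. Term by term:
    ∫_0^1 4*x^8 dx = 4/9;  ∫_0^1 -4*x^7 dx = -1/2;  ∫_0^1 -7*x^6 dx = -1;
    ∫_0^1 16*x^5 dx = 8/3;  ∫_0^1 -14*x^4 dx = -14/5;  ∫_0^1 -6*x^3 dx = -3/2;
    ∫_0^1 21*x^2 dx = 7;  ∫_0^1 -18*x dx = -9;  ∫_0^1 9 dx = 9.
  Sum: 4/9 − 1/2 − 1 + 8/3 − 14/5 − 3/2 + 7 − 9 + 9 = 194/45.
  ∫_0^1 u'(x)^2 dx = ∫_0^1 (64*x^6 - 48*x^5 - 55*x^4 + 72*x^3 - 2*x^2 - 24*x + 9) dx. Term by term:
    ∫_0^1 64*x^6 dx = 64/7;  ∫_0^1 -48*x^5 dx = -8;  ∫_0^1 -55*x^4 dx = -11;
    ∫_0^1 72*x^3 dx = 18;  ∫_0^1 -2*x^2 dx = -2/3;  ∫_0^1 -24*x dx = -12;
    ∫_0^1 9 dx = 9.
  Sum: 64/7 − 8 − 11 + 18 − 2/3 − 12 + 9 = 94/21.
Adding: ||u||_{H^1}^2 = 194/45 + 94/21 = 2768/315.


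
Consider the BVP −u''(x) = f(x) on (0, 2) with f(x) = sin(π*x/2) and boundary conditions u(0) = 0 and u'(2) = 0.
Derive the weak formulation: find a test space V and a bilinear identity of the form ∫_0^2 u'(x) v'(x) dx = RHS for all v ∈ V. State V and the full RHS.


V = {v ∈ H^1(0, 2) : v(0) = 0} (test functions vanish at x = 0 where u is specified); weak form: ∫_0^2 u'v' dx = ∫_0^2 (sin(π*x/2)) v dx for all v ∈ V.

Multiply both sides by a test function v and integrate from 0 to 2:
  ∫_0^2 −u''(x) v(x) dx = ∫_0^2 f(x) v(x) dx.
Integrate the LHS by parts once:
  ∫_0^2 −u'' v dx = −[u'(x) v(x)]_0^2 + ∫_0^2 u'(x) v'(x) dx.
Thus ∫_0^2 u'(x) v'(x) dx = ∫_0^2 f(x) v(x) dx + [u'(x) v(x)]_0^2.
Choose V so that boundary terms are either known or forced to vanish.
Mixed BC: u(0) = 0 (Dirichlet) and u'(2) = 0 (Neumann). Define V = {v ∈ H^1(0, 2) : v(0) = 0}. Then [u' v]_0^2 = u'(2)·v(2) − u'(0)·0 = 0.
Weak formulation: find u (satisfying any essential BC) such that ∫_0^2 u'(x) v'(x) dx = ∫_0^2 f v dx for all v ∈ V (Dirichlet at 0 absorbed into V; the Neumann datum at x = 2 is zero, so no boundary term remains).
Substituting f(x) = sin(π*x/2), the right-hand side is ∫_0^2 (sin(π*x/2)) v dx.


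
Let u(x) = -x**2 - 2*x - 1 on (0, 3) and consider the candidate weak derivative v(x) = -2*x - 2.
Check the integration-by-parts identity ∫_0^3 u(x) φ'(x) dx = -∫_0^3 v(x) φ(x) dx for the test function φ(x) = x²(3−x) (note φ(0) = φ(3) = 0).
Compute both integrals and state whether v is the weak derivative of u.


LHS = 189/5, RHS = 189/5. Yes, v = u' weakly.

u(x) = -x**2 - 2*x - 1, classical derivative u'(x) = -2*x - 2.
φ(x) = x²(3−x), so φ'(x) = 3*x*(2 - x).
Note φ(0) = φ(3) = 0, so the boundary term u·φ vanishes.
LHS = ∫_0^3 u(x) φ'(x) dx = ∫_0^3 (3*x^4 - 9*x^2 - 6*x) dx. Term by term:
  ∫_0^3 3*x^4 dx = 729/5;  ∫_0^3 -9*x^2 dx = -81;  ∫_0^3 -6*x dx = -27.
Sum: 729/5 − 81 − 27 = 189/5.
So LHS = 189/5.
∫_0^3 v(x) φ(x) dx = ∫_0^3 (2*x^4 - 4*x^3 - 6*x^2) dx. Term by term:
  ∫_0^3 2*x^4 dx = 486/5;  ∫_0^3 -4*x^3 dx = -81;  ∫_0^3 -6*x^2 dx = -54.
Sum: 486/5 − 81 − 54 = -189/5.
So RHS = -∫_0^3 v(x) φ(x) dx = 189/5.
LHS = RHS, so the identity holds for this test φ.
Moreover u is smooth here and v(x) = u'(x) = -2*x - 2 pointwise, so the identity holds for every test function. Hence v is the weak derivative of u.


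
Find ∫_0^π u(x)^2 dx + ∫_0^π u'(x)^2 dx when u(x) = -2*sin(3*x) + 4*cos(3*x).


||u||_{H^1(0,π)}^2 = 100*π

u'(x) = -12*sin(3*x) - 6*cos(3*x).
Expand u² and (u')² and integrate term by term on (0, π), using: for integers n ≥ 1, ∫_0^π sin²(nx) dx = ∫_0^π cos²(nx) dx = π/2; for n ≠ n', ∫_0^π sin(nx)sin(n'x) dx = ∫_0^π cos(nx)cos(n'x) dx = 0; and by product-to-sum, ∫_0^π sin(nx)cos(n'x) dx = ½∫_0^π [sin((n+n')x) + sin((n−n')x)] dx, which is 0 when n+n' is even and 2n/(n²−n'²) when n+n' is odd (it need not vanish on (0, π)).
  u² squared terms: (-2)²·∫sin(3x)² dx = 4·π/2 = 2*π;  (4)²·∫cos(3x)² dx = 16·π/2 = 8*π.
  u² cross terms: 2·(-2)·(4)·∫sin(3x)·cos(3x) dx = -16·(0) = 0.
  So ∫_0^π u² dx = 2*π + 8*π + 0 = 10*π.
  (u')² squared terms: (-12)²·∫sin(3x)² dx = 144·π/2 = 72*π;  (-6)²·∫cos(3x)² dx = 36·π/2 = 18*π.
  (u')² cross terms: 2·(-12)·(-6)·∫sin(3x)·cos(3x) dx = 144·(0) = 0.
  So ∫_0^π (u')² dx = 72*π + 18*π + 0 = 90*π.
||u||_{H^1}^2 = (10*π) + (90*π) = 100*π.


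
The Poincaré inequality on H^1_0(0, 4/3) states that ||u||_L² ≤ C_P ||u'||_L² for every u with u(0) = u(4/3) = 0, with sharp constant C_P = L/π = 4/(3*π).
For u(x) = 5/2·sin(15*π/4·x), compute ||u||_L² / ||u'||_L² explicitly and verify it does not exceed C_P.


||u||_L² / ||u'||_L² = 4/(15*π) < C_P = 4/(3*π).

u(x) = 5/2·sin(15*π/4·x), so u'(x) = 75*π*cos(15*π*x/4)/8.
Writing u(x) = A·sin(kπx/L) with A = 5/2 and k = 5, use ∫_0^L sin²(kπx/L) dx = L/2 and ∫_0^L cos²(kπx/L) dx = L/2.
u² = 25/4·sin²(15*π/4·x) and (u')² = 5625*π^2/64·cos²(15*π/4·x), and each of sin², cos² integrates to L/2 = 2/3 over (0, 4/3).
∫_0^4/3 u² dx = 25/6, so ||u||_L² = 5*sqrt(6)/6.
∫_0^4/3 (u')² dx = 1875*π^2/32, so ||u'||_L² = 25*sqrt(6)*π/8.
Ratio ||u||_L² / ||u'||_L² = 4/(15*π).
Sharp Poincaré constant on H^1_0(0, 4/3) is C_P = L/π = 4/(3*π), achieved by sin(3*π/4·x).
This is the k = 5 harmonic; the ratio L/(kπ) is strictly less than C_P = L/π, consistent with the sharp inequality ||u||_L² ≤ C_P ||u'||_L².


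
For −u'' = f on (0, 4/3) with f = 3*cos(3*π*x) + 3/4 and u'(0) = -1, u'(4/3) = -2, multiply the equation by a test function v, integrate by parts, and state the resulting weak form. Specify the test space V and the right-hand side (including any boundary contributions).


V = H^1(0, 4/3) (v unrestricted at boundary; u is determined up to an additive constant); weak form: ∫_0^4/3 u'v' dx = ∫_0^4/3 (3*cos(3*π*x) + 3/4) v dx − 2·v(4/3) + v(0) for all v ∈ V.

Multiply both sides by a test function v and integrate from 0 to 4/3:
  ∫_0^4/3 −u''(x) v(x) dx = ∫_0^4/3 f(x) v(x) dx.
Integrate the LHS by parts once:
  ∫_0^4/3 −u'' v dx = −[u'(x) v(x)]_0^4/3 + ∫_0^4/3 u'(x) v'(x) dx.
Thus ∫_0^4/3 u'(x) v'(x) dx = ∫_0^4/3 f(x) v(x) dx + [u'(x) v(x)]_0^4/3.
Choose V so that boundary terms are either known or forced to vanish.
u has inhomogeneous Neumann u'(0) = -1, u'(4/3) = -2. [u' v]_0^4/3 = (-2)·v(4/3) − (-1)·v(0) = − 2·v(4/3) + v(0). Take V = H^1(0, 4/3); boundary term becomes part of RHS.
Weak formulation: find u (satisfying any essential BC) such that ∫_0^4/3 u'(x) v'(x) dx = ∫_0^4/3 f v dx − 2·v(4/3) + v(0) for all v ∈ V (Neumann data are natural BCs: they enter the RHS as boundary terms).
Substituting f(x) = 3*cos(3*π*x) + 3/4, the right-hand side is ∫_0^4/3 (3*cos(3*π*x) + 3/4) v dx − 2·v(4/3) + v(0).
Compatibility check (pure Neumann): taking v ≡ 1 ∈ V gives 0 = ∫_0^4/3 f dx + (-2) − (-1), i.e. ∫_0^4/3 f dx must equal u'(0) − u'(4/3) = 1. Indeed ∫_0^4/3 (3*cos(3*π*x) + 3/4) dx = 1, so the data are compatible. The solution is then unique only up to an additive constant (fix it e.g. by requiring ∫_0^4/3 u dx = 0).


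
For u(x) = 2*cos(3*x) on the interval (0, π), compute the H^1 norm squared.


||u||_{H^1(0,π)}^2 = 20*π

u'(x) = -6*sin(3*x).
Expand u² and (u')² and integrate term by term on (0, π), using: for integers n ≥ 1, ∫_0^π sin²(nx) dx = ∫_0^π cos²(nx) dx = π/2; for n ≠ n', ∫_0^π sin(nx)sin(n'x) dx = ∫_0^π cos(nx)cos(n'x) dx = 0; and by product-to-sum, ∫_0^π sin(nx)cos(n'x) dx = ½∫_0^π [sin((n+n')x) + sin((n−n')x)] dx, which is 0 when n+n' is even and 2n/(n²−n'²) when n+n' is odd (it need not vanish on (0, π)).
  u² squared terms: (2)²·∫cos(3x)² dx = 4·π/2 = 2*π.
  So ∫_0^π u² dx = 2*π.
  (u')² squared terms: (-6)²·∫sin(3x)² dx = 36·π/2 = 18*π.
  So ∫_0^π (u')² dx = 18*π.
||u||_{H^1}^2 = (2*π) + (18*π) = 20*π.


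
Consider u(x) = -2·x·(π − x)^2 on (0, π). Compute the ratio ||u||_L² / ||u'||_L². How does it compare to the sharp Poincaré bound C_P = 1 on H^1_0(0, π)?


||u||_L² / ||u'||_L² = sqrt(14)*π/14 < C_P = 1.

u(x) = -2·x·(π − x)^2, so u'(x) = 2*(π - 3*x)*(x - π).
u(x) = -2·x·(π − x)^2 vanishes at x = 0 and x = π, so u ∈ H^1_0(0, π). Differentiate via the product rule and integrate the resulting polynomials term by term.
  ∫_0^π u² dx = ∫_0^π (4*x^6 - 16*π*x^5 + 24*π^2*x^4 - 16*π^3*x^3 + 4*π^4*x^2) dx. Term by term:
    ∫_0^π 4*x^6 dx = 4*π^7/7;  ∫_0^π -16*π*x^5 dx = -8*π^7/3;  ∫_0^π 24*π^2*x^4 dx = 24*π^7/5;
    ∫_0^π -16*π^3*x^3 dx = -4*π^7;  ∫_0^π 4*π^4*x^2 dx = 4*π^7/3.
  Sum: 4*π^7/7 − 8*π^7/3 + 24*π^7/5 − 4*π^7 + 4*π^7/3 = 4*π^7/105.
  ∫_0^π (u')² dx = ∫_0^π (36*x^4 - 96*π*x^3 + 88*π^2*x^2 - 32*π^3*x + 4*π^4) dx. Term by term:
    ∫_0^π 36*x^4 dx = 36*π^5/5;  ∫_0^π -96*π*x^3 dx = -24*π^5;  ∫_0^π 88*π^2*x^2 dx = 88*π^5/3;
    ∫_0^π -32*π^3*x dx = -16*π^5;  ∫_0^π 4*π^4 dx = 4*π^5.
  Sum: 36*π^5/5 − 24*π^5 + 88*π^5/3 − 16*π^5 + 4*π^5 = 8*π^5/15.
∫_0^π u² dx = 4*π^7/105, so ||u||_L² = 2*sqrt(105)*π^(7/2)/105.
∫_0^π (u')² dx = 8*π^5/15, so ||u'||_L² = 2*sqrt(30)*π^(5/2)/15.
Ratio ||u||_L² / ||u'||_L² = sqrt(14)*π/14.
Sharp Poincaré constant on H^1_0(0, π) is C_P = L/π = 1, achieved by sin(x).
A polynomial bump cannot attain the sharp Poincaré constant (only the first sine eigenfunction does), so the ratio is strictly less than C_P, consistent with ||u||_L² ≤ C_P ||u'||_L².


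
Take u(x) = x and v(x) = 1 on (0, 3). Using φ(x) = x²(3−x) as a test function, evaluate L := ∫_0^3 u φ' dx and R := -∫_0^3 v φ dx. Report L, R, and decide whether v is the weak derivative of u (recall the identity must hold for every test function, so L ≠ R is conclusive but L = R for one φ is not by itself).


LHS = -27/4, RHS = -27/4. Yes, v = u' weakly.

u(x) = x, classical derivative u'(x) = 1.
φ(x) = x²(3−x), so φ'(x) = 3*x*(2 - x).
Note φ(0) = φ(3) = 0, so the boundary term u·φ vanishes.
LHS = ∫_0^3 u(x) φ'(x) dx = ∫_0^3 (-3*x^3 + 6*x^2) dx. Term by term:
  ∫_0^3 -3*x^3 dx = -243/4;  ∫_0^3 6*x^2 dx = 54.
Sum: -243/4 + 54 = -27/4.
So LHS = -27/4.
∫_0^3 v(x) φ(x) dx = ∫_0^3 (-x^3 + 3*x^2) dx. Term by term:
  ∫_0^3 -x^3 dx = -81/4;  ∫_0^3 3*x^2 dx = 27.
Sum: -81/4 + 27 = 27/4.
So RHS = -∫_0^3 v(x) φ(x) dx = -27/4.
LHS = RHS, so the identity holds for this test φ.
Moreover u is smooth here and v(x) = u'(x) = 1 pointwise, so the identity holds for every test function. Hence v is the weak derivative of u.


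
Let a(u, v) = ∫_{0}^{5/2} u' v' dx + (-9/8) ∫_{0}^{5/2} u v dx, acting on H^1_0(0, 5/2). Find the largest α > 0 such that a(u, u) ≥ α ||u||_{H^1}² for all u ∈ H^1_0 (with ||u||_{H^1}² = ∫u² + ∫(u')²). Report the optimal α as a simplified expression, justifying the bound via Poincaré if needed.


α = (-225 + 32*π^2)/(8*(25 + 4*π^2))

Coercivity of a(·,·) on H^1_0(0, 5/2) means a(u, u) ≥ α ||u||_{H^1}² for every u ∈ H^1_0.
The interval has length L = 5/2, and Poincaré/coercivity depend only on L. Here a(u, u) = ∫(u')² + (-9/8)·∫u².
Here c = -9/8 < 0 with |c| < (π/L)² = 4*π^2/25, so coercivity still holds. The condition a(u,u) ≥ α||u||_{H^1}² reads (1−α)∫(u')² ≥ (α−c)∫u². Any admissible α is ≤ 1 (rapidly oscillating u have ∫u²/∫(u')² → 0), and α = 1 would force 0 ≥ (1−c)∫u², impossible since c < 1; so 1−α > 0. By the sharp Poincaré inequality on H^1_0 of an interval of length L, ∫(u')² ≥ (π/L)²∫u² with equality for the first sine mode sin(π(x−x₀)/L) (x₀ the left endpoint), so the inequality holds for all u iff (1−α)(π/L)² ≥ α − c, i.e. α ≤ ((π/L)² + c)/((π/L)² + 1) = (1 + c(L/π)²)/(1 + (L/π)²). (Direct route, valid since c ≤ 0: Poincaré gives c∫u² ≥ c(L/π)²∫(u')², so a(u,u) ≥ (1 + c(L/π)²)∫(u')², while ||u||_{H^1}² ≤ (1 + (L/π)²)∫(u')²; dividing yields the same α.) With (π/L)² = 4*π^2/25 and c = -9/8, the largest admissible constant is α = ((π/L)² + c)/((π/L)² + 1).
Simplifying, α = (-225 + 32*π^2)/(8*(25 + 4*π^2)).


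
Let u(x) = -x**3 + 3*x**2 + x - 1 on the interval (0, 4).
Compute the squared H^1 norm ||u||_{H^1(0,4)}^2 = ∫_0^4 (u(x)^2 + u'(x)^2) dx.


||u||_{H^1}^2 = 36824/105

The H^1 norm (squared) on an interval (0, L) is
  ||u||_{H^1}^2 = ∫_0^L u(x)^2 dx + ∫_0^L u'(x)^2 dx.
Compute u'(x) = -3*x**2 + 6*x + 1.
Then u(x)^2 = x**6 - 6*x**5 + 7*x**4 + 8*x**3 - 5*x**2 - 2*x + 1 and u'(x)^2 = 9*x**4 - 36*x**3 + 30*x**2 + 12*x + 1.
Integrate each monomial from 0 to 4 using ∫_0^4 c·x^n dx = c·4^(n+1)/(n+1):
  ∫_0^4 u(x)^2 dx = ∫_0^4 (x^6 - 6*x^5 + 7*x^4 + 8*x^3 - 5*x^2 - 2*x + 1) dx. Term by term:
    ∫_0^4 x^6 dx = 16384/7;  ∫_0^4 -6*x^5 dx = -4096;  ∫_0^4 7*x^4 dx = 7168/5;
    ∫_0^4 8*x^3 dx = 512;  ∫_0^4 -5*x^2 dx = -320/3;  ∫_0^4 -2*x dx = -16;
    ∫_0^4 1 dx = 4.
  Sum: 16384/7 − 4096 + 7168/5 + 512 − 320/3 − 16 + 4 = 7508/105.
  ∫_0^4 u'(x)^2 dx = ∫_0^4 (9*x^4 - 36*x^3 + 30*x^2 + 12*x + 1) dx. Term by term:
    ∫_0^4 9*x^4 dx = 9216/5;  ∫_0^4 -36*x^3 dx = -2304;  ∫_0^4 30*x^2 dx = 640;
    ∫_0^4 12*x dx = 96;  ∫_0^4 1 dx = 4.
  Sum: 9216/5 − 2304 + 640 + 96 + 4 = 1396/5.
Adding: ||u||_{H^1}^2 = 7508/105 + 1396/5 = 36824/105.


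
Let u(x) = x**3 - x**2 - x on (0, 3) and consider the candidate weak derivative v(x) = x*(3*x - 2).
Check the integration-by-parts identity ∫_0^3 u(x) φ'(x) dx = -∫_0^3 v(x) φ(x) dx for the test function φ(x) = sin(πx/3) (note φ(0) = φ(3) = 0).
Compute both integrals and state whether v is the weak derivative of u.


LHS = -57/π + 324/π^3, RHS = -63/π + 324/π^3. No, v is not the weak derivative of u.

u(x) = x**3 - x**2 - x, classical derivative u'(x) = 3*x**2 - 2*x - 1.
φ(x) = sin(πx/3), so φ'(x) = π*cos(π*x/3)/3.
Note φ(0) = φ(3) = 0, so the boundary term u·φ vanishes.
LHS = ∫_0^3 u(x) φ'(x) dx = ∫_0^3 (π*x^3*cos(π*x/3)/3 - π*x^2*cos(π*x/3)/3 - π*x*cos(π*x/3)/3) dx. Term by term:
  ∫_0^3 -π*x*cos(π*x/3)/3 dx = 6/π;  ∫_0^3 -π*x^2*cos(π*x/3)/3 dx = 18/π;  ∫_0^3 π*x^3*cos(π*x/3)/3 dx = -81/π + 324/π^3.
Sum: 6/π + 18/π + -81/π + 324/π^3 = -57/π + 324/π^3.
So LHS = -57/π + 324/π^3.
∫_0^3 v(x) φ(x) dx = ∫_0^3 (3*x^2*sin(π*x/3) - 2*x*sin(π*x/3)) dx. Term by term:
  ∫_0^3 -2*x*sin(π*x/3) dx = -18/π;  ∫_0^3 3*x^2*sin(π*x/3) dx = -324/π^3 + 81/π.
Sum: -18/π + -324/π^3 + 81/π = -324/π^3 + 63/π.
So RHS = -∫_0^3 v(x) φ(x) dx = -63/π + 324/π^3.
LHS − RHS = 6/π ≠ 0, so the identity fails.
(For a valid weak derivative the identity must hold for EVERY test function, in particular this one. The failure shows v is NOT the weak derivative of u.)
Correct weak derivative would be u'(x) = 3*x**2 - 2*x - 1.


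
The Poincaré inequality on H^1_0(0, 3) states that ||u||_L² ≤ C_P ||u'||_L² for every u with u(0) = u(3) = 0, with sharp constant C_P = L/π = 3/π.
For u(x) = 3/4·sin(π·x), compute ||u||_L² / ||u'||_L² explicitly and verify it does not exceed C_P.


||u||_L² / ||u'||_L² = 1/π < C_P = 3/π.

u(x) = 3/4·sin(π·x), so u'(x) = 3*π*cos(π*x)/4.
Writing u(x) = A·sin(kπx/L) with A = 3/4 and k = 3, use ∫_0^L sin²(kπx/L) dx = L/2 and ∫_0^L cos²(kπx/L) dx = L/2.
u² = 9/16·sin²(π·x) and (u')² = 9*π^2/16·cos²(π·x), and each of sin², cos² integrates to L/2 = 3/2 over (0, 3).
∫_0^3 u² dx = 27/32, so ||u||_L² = 3*sqrt(6)/8.
∫_0^3 (u')² dx = 27*π^2/32, so ||u'||_L² = 3*sqrt(6)*π/8.
Ratio ||u||_L² / ||u'||_L² = 1/π.
Sharp Poincaré constant on H^1_0(0, 3) is C_P = L/π = 3/π, achieved by sin(π/3·x).
This is the k = 3 harmonic; the ratio L/(kπ) is strictly less than C_P = L/π, consistent with the sharp inequality ||u||_L² ≤ C_P ||u'||_L².


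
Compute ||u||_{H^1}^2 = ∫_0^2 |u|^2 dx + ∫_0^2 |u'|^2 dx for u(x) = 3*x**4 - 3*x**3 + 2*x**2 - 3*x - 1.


||u||_{H^1}^2 = 40192/35

The H^1 norm (squared) on an interval (0, L) is
  ||u||_{H^1}^2 = ∫_0^L u(x)^2 dx + ∫_0^L u'(x)^2 dx.
Compute u'(x) = 12*x**3 - 9*x**2 + 4*x - 3.
Then u(x)^2 = 9*x**8 - 18*x**7 + 21*x**6 - 30*x**5 + 16*x**4 - 6*x**3 + 5*x**2 + 6*x + 1 and u'(x)^2 = 144*x**6 - 216*x**5 + 177*x**4 - 144*x**3 + 70*x**2 - 24*x + 9.
Integrate each monomial from 0 to 2 using ∫_0^2 c·x^n dx = c·2^(n+1)/(n+1):
  ∫_0^2 u(x)^2 dx = ∫_0^2 (9*x^8 - 18*x^7 + 21*x^6 - 30*x^5 + 16*x^4 - 6*x^3 + 5*x^2 + 6*x + 1) dx. Term by term:
    ∫_0^2 9*x^8 dx = 512;  ∫_0^2 -18*x^7 dx = -576;  ∫_0^2 21*x^6 dx = 384;
    ∫_0^2 -30*x^5 dx = -320;  ∫_0^2 16*x^4 dx = 512/5;  ∫_0^2 -6*x^3 dx = -24;
    ∫_0^2 5*x^2 dx = 40/3;  ∫_0^2 6*x dx = 12;  ∫_0^2 1 dx = 2.
  Sum: 512 − 576 + 384 − 320 + 512/5 − 24 + 40/3 + 12 + 2 = 1586/15.
  ∫_0^2 u'(x)^2 dx = ∫_0^2 (144*x^6 - 216*x^5 + 177*x^4 - 144*x^3 + 70*x^2 - 24*x + 9) dx. Term by term:
    ∫_0^2 144*x^6 dx = 18432/7;  ∫_0^2 -216*x^5 dx = -2304;  ∫_0^2 177*x^4 dx = 5664/5;
    ∫_0^2 -144*x^3 dx = -576;  ∫_0^2 70*x^2 dx = 560/3;  ∫_0^2 -24*x dx = -48;
    ∫_0^2 9 dx = 18.
  Sum: 18432/7 − 2304 + 5664/5 − 576 + 560/3 − 48 + 18 = 109474/105.
Adding: ||u||_{H^1}^2 = 1586/15 + 109474/105 = 40192/35.


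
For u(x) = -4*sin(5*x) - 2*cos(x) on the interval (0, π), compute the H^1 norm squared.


||u||_{H^1(0,π)}^2 = 212*π

u'(x) = 2*sin(x) - 20*cos(5*x).
Expand u² and (u')² and integrate term by term on (0, π), using: for integers n ≥ 1, ∫_0^π sin²(nx) dx = ∫_0^π cos²(nx) dx = π/2; for n ≠ n', ∫_0^π sin(nx)sin(n'x) dx = ∫_0^π cos(nx)cos(n'x) dx = 0; and by product-to-sum, ∫_0^π sin(nx)cos(n'x) dx = ½∫_0^π [sin((n+n')x) + sin((n−n')x)] dx, which is 0 when n+n' is even and 2n/(n²−n'²) when n+n' is odd (it need not vanish on (0, π)).
  u² squared terms: (-4)²·∫sin(5x)² dx = 16·π/2 = 8*π;  (-2)²·∫cos(x)² dx = 4·π/2 = 2*π.
  u² cross terms: 2·(-4)·(-2)·∫sin(5x)·cos(x) dx = 16·(0) = 0.
  So ∫_0^π u² dx = 8*π + 2*π + 0 = 10*π.
  (u')² squared terms: (-20)²·∫cos(5x)² dx = 400·π/2 = 200*π;  (2)²·∫sin(x)² dx = 4·π/2 = 2*π.
  (u')² cross terms: 2·(-20)·(2)·∫cos(5x)·sin(x) dx = -80·(0) = 0.
  So ∫_0^π (u')² dx = 200*π + 2*π + 0 = 202*π.
||u||_{H^1}^2 = (10*π) + (202*π) = 212*π.


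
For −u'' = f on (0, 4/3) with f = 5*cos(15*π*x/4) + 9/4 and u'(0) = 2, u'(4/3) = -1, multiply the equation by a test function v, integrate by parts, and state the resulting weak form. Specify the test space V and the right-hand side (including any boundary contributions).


V = H^1(0, 4/3) (v unrestricted at boundary; u is determined up to an additive constant); weak form: ∫_0^4/3 u'v' dx = ∫_0^4/3 (5*cos(15*π*x/4) + 9/4) v dx − v(4/3) − 2·v(0) for all v ∈ V.

Multiply both sides by a test function v and integrate from 0 to 4/3:
  ∫_0^4/3 −u''(x) v(x) dx = ∫_0^4/3 f(x) v(x) dx.
Integrate the LHS by parts once:
  ∫_0^4/3 −u'' v dx = −[u'(x) v(x)]_0^4/3 + ∫_0^4/3 u'(x) v'(x) dx.
Thus ∫_0^4/3 u'(x) v'(x) dx = ∫_0^4/3 f(x) v(x) dx + [u'(x) v(x)]_0^4/3.
Choose V so that boundary terms are either known or forced to vanish.
u has inhomogeneous Neumann u'(0) = 2, u'(4/3) = -1. [u' v]_0^4/3 = (-1)·v(4/3) − (2)·v(0) = − v(4/3) − 2·v(0). Take V = H^1(0, 4/3); boundary term becomes part of RHS.
Weak formulation: find u (satisfying any essential BC) such that ∫_0^4/3 u'(x) v'(x) dx = ∫_0^4/3 f v dx − v(4/3) − 2·v(0) for all v ∈ V (Neumann data are natural BCs: they enter the RHS as boundary terms).
Substituting f(x) = 5*cos(15*π*x/4) + 9/4, the right-hand side is ∫_0^4/3 (5*cos(15*π*x/4) + 9/4) v dx − v(4/3) − 2·v(0).
Compatibility check (pure Neumann): taking v ≡ 1 ∈ V gives 0 = ∫_0^4/3 f dx + (-1) − (2), i.e. ∫_0^4/3 f dx must equal u'(0) − u'(4/3) = 3. Indeed ∫_0^4/3 (5*cos(15*π*x/4) + 9/4) dx = 3, so the data are compatible. The solution is then unique only up to an additive constant (fix it e.g. by requiring ∫_0^4/3 u dx = 0).
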